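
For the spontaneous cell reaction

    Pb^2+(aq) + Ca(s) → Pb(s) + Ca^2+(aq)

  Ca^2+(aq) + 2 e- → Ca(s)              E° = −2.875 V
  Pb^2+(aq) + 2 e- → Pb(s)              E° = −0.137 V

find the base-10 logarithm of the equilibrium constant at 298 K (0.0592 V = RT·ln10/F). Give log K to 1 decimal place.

The Pb²⁺/Pb couple is reduced (cathode); E°cell = −0.137 − (−2.875) = +2.738 V with n = 2.
At equilibrium E = 0, so log K = nE°cell / 0.0592 = (2)(+2.738) / 0.0592 = 92.5.

log K = 92.5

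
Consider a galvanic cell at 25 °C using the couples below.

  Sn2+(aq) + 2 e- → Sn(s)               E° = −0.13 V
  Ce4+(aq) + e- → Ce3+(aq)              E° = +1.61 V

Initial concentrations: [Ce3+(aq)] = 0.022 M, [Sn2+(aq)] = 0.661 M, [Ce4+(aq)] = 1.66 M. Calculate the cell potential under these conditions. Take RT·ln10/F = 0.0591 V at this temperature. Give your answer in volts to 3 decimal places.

Since E°(Ce⁴⁺/Ce³⁺) > E°(Sn²⁺/Sn), Ce⁴⁺/Ce³⁺ serves as the cathode.
E°cell = E°cat − E°an = +1.61 − (−0.13) = +1.74 V; n = 2.
For the overall reaction 2 Ce4+(aq) + Sn(s) → 2 Ce3+(aq) + Sn2+(aq), Q = ([Ce3+(aq)]^2·[Sn2+(aq)]) / [Ce4+(aq)]^2 = 0.000116, giving log Q = −3.935.
E = E° − (0.0591/n)·log Q = +1.74 − (0.0591/2)(−3.935) = +1.856 V.

+1.856 V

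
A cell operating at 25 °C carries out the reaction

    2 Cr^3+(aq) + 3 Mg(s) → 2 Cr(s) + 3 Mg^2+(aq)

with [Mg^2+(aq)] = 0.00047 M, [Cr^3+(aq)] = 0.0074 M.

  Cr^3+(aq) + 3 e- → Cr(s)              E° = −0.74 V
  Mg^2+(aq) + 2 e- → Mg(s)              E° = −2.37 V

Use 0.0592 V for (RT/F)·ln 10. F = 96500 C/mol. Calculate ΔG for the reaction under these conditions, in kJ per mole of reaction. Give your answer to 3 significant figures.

−976 kJ/mol

E°cell = −0.74 − (−2.37) = +1.63 V; the balanced reaction transfers n = 6 electrons.
The reaction quotient is [Mg^2+(aq)]^3 / [Cr^3+(aq)]^2 = 1.9×10^−6; by Nernst, E = +1.63 − (0.0592/6)(−5.722) = +1.6865 V.
Finally ΔG = −nFE = −(6)(96500 C/mol)(+1.6865 V) = −976 kJ/mol.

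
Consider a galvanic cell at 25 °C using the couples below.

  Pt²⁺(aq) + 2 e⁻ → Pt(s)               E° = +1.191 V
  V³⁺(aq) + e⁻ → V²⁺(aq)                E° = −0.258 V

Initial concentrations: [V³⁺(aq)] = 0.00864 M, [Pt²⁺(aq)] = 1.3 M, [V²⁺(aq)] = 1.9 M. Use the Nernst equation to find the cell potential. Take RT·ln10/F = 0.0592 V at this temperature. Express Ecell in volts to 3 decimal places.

+1.591 V

The Pt²⁺/Pt couple has the more positive E°, so it is the cathode; V³⁺/V²⁺ is the anode.
E°cell = +1.191 − (−0.258) = +1.449 V, with n = 2 electrons transferred.
The balanced reaction is Pt²⁺(aq) + 2 V²⁺(aq) → Pt(s) + 2 V³⁺(aq), so Q = [V³⁺(aq)]^2 / ([Pt²⁺(aq)]·[V²⁺(aq)]^2) = 1.59×10^−5 and log Q = −4.798.
E = E° − (0.0592/n)·log Q = +1.449 − (0.0592/2)(−4.798) = +1.591 V.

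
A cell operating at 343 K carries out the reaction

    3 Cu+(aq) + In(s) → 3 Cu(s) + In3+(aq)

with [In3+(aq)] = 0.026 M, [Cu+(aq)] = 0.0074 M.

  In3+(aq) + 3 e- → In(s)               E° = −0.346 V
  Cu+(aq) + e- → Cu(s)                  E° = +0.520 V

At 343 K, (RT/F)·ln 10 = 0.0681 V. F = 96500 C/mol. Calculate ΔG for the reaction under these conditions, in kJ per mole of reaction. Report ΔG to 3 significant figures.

−219 kJ/mol

With Cu⁺/Cu reduced at the cathode, E°cell = +0.520 − (−0.346) = +0.866 V and n = 3.
The reaction quotient is [In3+(aq)] / [Cu+(aq)]^3 = 6.42×10^4; by Nernst, E = +0.866 − (0.0681/3)(4.807) = +0.7569 V.
Finally ΔG = −nFE = −(3)(96500 C/mol)(+0.7569 V) = −219 kJ/mol.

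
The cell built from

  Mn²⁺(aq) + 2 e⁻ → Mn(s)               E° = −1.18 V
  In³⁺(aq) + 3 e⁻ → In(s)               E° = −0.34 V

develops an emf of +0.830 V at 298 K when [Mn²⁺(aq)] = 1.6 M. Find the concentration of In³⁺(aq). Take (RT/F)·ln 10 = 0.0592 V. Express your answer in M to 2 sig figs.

0.63 M

The In³⁺/In couple has the larger reduction potential, so it is the cathode: E°cell = −0.34 − (−1.18) = +0.84 V and n = 6.
From the Nernst equation, log Q = n(E° − E)/0.0592 = 6·(+0.84 − (+0.830))/0.0592 = 1.014.
The balanced reaction is 2 In³⁺(aq) + 3 Mn(s) → 2 In(s) + 3 Mn²⁺(aq), so Q = [Mn²⁺(aq)]^3 / [In³⁺(aq)]^2.
Solving for the unknown gives log [In³⁺(aq)] = −0.201, so [In³⁺(aq)] ≈ 0.63 M.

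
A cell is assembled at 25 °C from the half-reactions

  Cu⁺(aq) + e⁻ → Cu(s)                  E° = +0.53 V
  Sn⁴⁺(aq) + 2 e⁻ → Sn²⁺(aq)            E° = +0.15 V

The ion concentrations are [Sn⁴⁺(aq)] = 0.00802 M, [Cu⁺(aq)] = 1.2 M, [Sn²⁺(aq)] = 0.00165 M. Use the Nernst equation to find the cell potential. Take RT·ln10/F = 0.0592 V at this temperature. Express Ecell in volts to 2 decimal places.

Cu⁺/Cu is reduced (cathode, E° = +0.53 V) and Sn⁴⁺/Sn²⁺ is oxidized (anode).
E°cell = +0.53 − (+0.15) = +0.38 V, with n = 2 electrons transferred.
The balanced reaction is 2 Cu⁺(aq) + Sn²⁺(aq) → 2 Cu(s) + Sn⁴⁺(aq), so Q = [Sn⁴⁺(aq)] / ([Cu⁺(aq)]^2·[Sn²⁺(aq)]) = 3.38 and log Q = 0.528.
Applying E = E° − (RT ln10/nF)·log Q gives +0.38 − (0.0592/2)(0.528) = +0.36 V.

+0.36 V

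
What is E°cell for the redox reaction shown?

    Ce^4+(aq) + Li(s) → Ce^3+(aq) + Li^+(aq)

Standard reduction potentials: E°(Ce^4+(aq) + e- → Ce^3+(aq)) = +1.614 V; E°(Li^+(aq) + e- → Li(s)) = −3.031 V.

In the reaction as written, Ce^4+(aq) is reduced (cathode) and Li^+(aq) is produced by oxidation at the anode.
E°cell = E°(cathode) − E°(anode) = +1.614 − (−3.031) = +4.645 V.

+4.645 V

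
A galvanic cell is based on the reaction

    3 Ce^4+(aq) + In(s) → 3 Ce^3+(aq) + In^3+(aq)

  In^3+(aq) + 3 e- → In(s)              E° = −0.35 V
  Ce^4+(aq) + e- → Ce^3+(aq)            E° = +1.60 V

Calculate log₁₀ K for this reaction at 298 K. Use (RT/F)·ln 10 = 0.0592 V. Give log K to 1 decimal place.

log K = 98.8

The Ce⁴⁺/Ce³⁺ couple is reduced (cathode); E°cell = +1.60 − (−0.35) = +1.95 V with n = 3.
At equilibrium E = 0, so log K = nE°cell / 0.0592 = (3)(+1.95) / 0.0592 = 98.8.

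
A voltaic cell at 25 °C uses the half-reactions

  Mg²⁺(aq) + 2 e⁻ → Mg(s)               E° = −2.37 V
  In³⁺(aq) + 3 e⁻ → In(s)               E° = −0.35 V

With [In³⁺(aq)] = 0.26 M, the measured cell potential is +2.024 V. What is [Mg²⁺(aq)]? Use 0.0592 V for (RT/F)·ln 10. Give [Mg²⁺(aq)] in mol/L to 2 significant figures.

0.30 M

In³⁺/In is the cathode (higher E°); E°cell = −0.35 − (−2.37) = +2.02 V with n = 6.
Rearranging E = E° − (0.0592/n)·log Q gives log Q = 6(+2.02 − (+2.024))/0.0592 = −0.405.
The balanced reaction is 2 In³⁺(aq) + 3 Mg(s) → 2 In(s) + 3 Mg²⁺(aq), so Q = [Mg²⁺(aq)]^3 / [In³⁺(aq)]^2.
Substituting the known concentrations and solving, log [Mg²⁺(aq)] = −0.525 and [Mg²⁺(aq)] = 0.30 M.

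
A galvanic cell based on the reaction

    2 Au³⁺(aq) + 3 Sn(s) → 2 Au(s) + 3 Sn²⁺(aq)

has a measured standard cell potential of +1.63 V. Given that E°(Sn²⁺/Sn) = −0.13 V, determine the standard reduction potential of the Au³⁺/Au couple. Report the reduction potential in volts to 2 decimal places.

In the reaction as written the Au³⁺/Au couple is reduced (cathode) and Sn²⁺/Sn is oxidized (anode), so E°cell = E°(Au³⁺/Au) − E°(Sn²⁺/Sn).
E°(Au³⁺/Au) = E°cell + E°(anode) = +1.63 + (−0.13) = +1.50 V.

+1.50 V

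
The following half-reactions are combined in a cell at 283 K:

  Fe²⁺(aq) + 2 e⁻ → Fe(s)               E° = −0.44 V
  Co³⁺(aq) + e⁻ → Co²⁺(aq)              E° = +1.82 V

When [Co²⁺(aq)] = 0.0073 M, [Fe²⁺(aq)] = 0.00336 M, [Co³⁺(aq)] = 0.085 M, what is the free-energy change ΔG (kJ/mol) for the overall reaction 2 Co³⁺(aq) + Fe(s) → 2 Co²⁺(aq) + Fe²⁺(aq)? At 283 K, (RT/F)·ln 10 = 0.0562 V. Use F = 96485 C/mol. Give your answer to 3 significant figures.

−461 kJ/mol

E°cell = +1.82 − (−0.44) = +2.26 V; the balanced reaction transfers n = 2 electrons.
Q = ([Co²⁺(aq)]^2·[Fe²⁺(aq)]) / [Co³⁺(aq)]^2 = 2.48×10^−5, so log Q = −4.606 and E = +2.26 − (0.0562/2)(−4.606) = +2.3894 V.
Finally ΔG = −nFE = −(2)(96485 C/mol)(+2.3894 V) = −461 kJ/mol.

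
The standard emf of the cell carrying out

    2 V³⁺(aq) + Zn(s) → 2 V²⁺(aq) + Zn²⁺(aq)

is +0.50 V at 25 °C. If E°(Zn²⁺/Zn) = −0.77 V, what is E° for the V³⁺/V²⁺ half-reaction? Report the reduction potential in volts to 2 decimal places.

In the reaction as written the V³⁺/V²⁺ couple is reduced (cathode) and Zn²⁺/Zn is oxidized (anode), so E°cell = E°(V³⁺/V²⁺) − E°(Zn²⁺/Zn).
E°(V³⁺/V²⁺) = E°cell + E°(anode) = +0.50 + (−0.77) = −0.27 V.

−0.27 V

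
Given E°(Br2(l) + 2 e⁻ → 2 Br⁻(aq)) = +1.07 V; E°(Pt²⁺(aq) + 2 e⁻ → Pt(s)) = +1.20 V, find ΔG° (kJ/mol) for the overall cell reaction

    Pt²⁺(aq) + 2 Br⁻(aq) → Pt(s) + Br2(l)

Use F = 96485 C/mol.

In the reaction as written Pt²⁺(aq) is reduced, so the Pt²⁺/Pt couple is the cathode and Br₂/Br⁻ is the anode.
E°cell = +1.20 − (+1.07) = +0.13 V; balancing electrons gives n = 2.
ΔG° = −nFE°cell = −(2)(96485)(+0.13) J/mol = −25.1 kJ/mol.

−25.1 kJ/mol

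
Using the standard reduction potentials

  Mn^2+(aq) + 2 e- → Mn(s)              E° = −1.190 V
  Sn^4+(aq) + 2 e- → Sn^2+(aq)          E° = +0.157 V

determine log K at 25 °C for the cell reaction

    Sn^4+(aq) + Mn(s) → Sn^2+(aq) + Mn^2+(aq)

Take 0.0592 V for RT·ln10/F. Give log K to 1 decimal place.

log K = 45.5

The Sn⁴⁺/Sn²⁺ couple is reduced (cathode); E°cell = +0.157 − (−1.190) = +1.347 V with n = 2.
At equilibrium E = 0, so log K = nE°cell / 0.0592 = (2)(+1.347) / 0.0592 = 45.5.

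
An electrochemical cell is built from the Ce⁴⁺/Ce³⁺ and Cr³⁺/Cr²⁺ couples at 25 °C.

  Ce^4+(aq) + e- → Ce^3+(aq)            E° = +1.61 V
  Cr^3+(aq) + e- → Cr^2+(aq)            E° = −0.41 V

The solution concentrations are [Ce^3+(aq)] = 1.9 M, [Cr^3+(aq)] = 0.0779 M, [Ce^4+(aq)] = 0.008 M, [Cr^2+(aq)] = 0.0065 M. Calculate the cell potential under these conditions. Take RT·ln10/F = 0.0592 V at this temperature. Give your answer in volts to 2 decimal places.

+1.82 V

Ce⁴⁺/Ce³⁺ is reduced (cathode, E° = +1.61 V) and Cr³⁺/Cr²⁺ is oxidized (anode).
E°cell = +1.61 − (−0.41) = +2.02 V, with n = 1 electron transferred.
The balanced reaction is Ce^4+(aq) + Cr^2+(aq) → Ce^3+(aq) + Cr^3+(aq), so Q = ([Ce^3+(aq)]·[Cr^3+(aq)]) / ([Ce^4+(aq)]·[Cr^2+(aq)]) = 2.85×10^3 and log Q = 3.454.
By the Nernst equation, E = +2.02 − (0.0592/1)·(3.454) = +1.82 V.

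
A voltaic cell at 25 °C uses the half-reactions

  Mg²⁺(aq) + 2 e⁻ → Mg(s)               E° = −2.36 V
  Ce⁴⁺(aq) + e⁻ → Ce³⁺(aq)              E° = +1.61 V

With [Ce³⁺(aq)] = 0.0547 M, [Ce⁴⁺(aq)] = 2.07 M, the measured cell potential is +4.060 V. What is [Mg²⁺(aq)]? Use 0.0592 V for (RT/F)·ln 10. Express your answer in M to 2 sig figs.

Ce⁴⁺/Ce³⁺ is the cathode (higher E°); E°cell = +1.61 − (−2.36) = +3.97 V with n = 2.
Rearranging E = E° − (0.0592/n)·log Q gives log Q = 2(+3.97 − (+4.060))/0.0592 = −3.041.
For 2 Ce⁴⁺(aq) + Mg(s) → 2 Ce³⁺(aq) + Mg²⁺(aq), the reaction quotient is Q = ([Ce³⁺(aq)]^2·[Mg²⁺(aq)]) / [Ce⁴⁺(aq)]^2.
Substituting the known concentrations and solving, log [Mg²⁺(aq)] = 0.115 and [Mg²⁺(aq)] = 1.3 M.

1.3 M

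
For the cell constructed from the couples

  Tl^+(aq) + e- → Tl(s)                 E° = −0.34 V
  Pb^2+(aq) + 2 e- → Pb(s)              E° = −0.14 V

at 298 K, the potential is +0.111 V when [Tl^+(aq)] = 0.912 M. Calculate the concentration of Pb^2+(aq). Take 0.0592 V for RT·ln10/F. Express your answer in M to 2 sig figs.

Pb²⁺/Pb is the cathode (higher E°); E°cell = −0.14 − (−0.34) = +0.20 V with n = 2.
Since E = E° − (0.0592/n)·log Q, log Q = n(E° − E)/0.0592 = 3.007.
Balancing electrons gives Pb^2+(aq) + 2 Tl(s) → Pb(s) + 2 Tl^+(aq); thus Q = [Tl^+(aq)]^2 / [Pb^2+(aq)].
Isolating [Pb^2+(aq)] in Q = 10^{3.007} yields log [Pb^2+(aq)] = −3.087, i.e. 0.00082 M.

0.00082 M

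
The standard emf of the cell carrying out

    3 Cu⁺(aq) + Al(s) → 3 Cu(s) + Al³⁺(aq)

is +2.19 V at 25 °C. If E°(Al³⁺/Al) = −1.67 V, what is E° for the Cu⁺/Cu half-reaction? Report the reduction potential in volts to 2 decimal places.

In the reaction as written the Cu⁺/Cu couple is reduced (cathode) and Al³⁺/Al is oxidized (anode), so E°cell = E°(Cu⁺/Cu) − E°(Al³⁺/Al).
E°(Cu⁺/Cu) = E°cell + E°(anode) = +2.19 + (−1.67) = +0.52 V.

+0.52 V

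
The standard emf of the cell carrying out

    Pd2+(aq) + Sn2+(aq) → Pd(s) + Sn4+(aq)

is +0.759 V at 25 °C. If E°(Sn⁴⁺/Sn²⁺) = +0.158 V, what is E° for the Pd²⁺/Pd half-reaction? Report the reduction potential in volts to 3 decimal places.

In the reaction as written the Pd²⁺/Pd couple is reduced (cathode) and Sn⁴⁺/Sn²⁺ is oxidized (anode), so E°cell = E°(Pd²⁺/Pd) − E°(Sn⁴⁺/Sn²⁺).
E°(Pd²⁺/Pd) = E°cell + E°(anode) = +0.759 + (+0.158) = +0.917 V.

+0.917 V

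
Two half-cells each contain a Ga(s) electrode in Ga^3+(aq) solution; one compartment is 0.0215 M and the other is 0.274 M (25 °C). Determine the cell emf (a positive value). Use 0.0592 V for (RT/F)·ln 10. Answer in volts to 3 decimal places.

0.022 V

For a concentration cell E°cell = 0, since both electrodes use the same couple.
The compartment with the higher Ga^3+(aq) concentration (0.274 M) acts as the cathode; ions are reduced there and produced at the dilute (0.0215 M) anode.
With n = 3, Ecell = −(0.0592/3)·log([dilute]/[conc]) = −(0.0592/3)·log(0.0215/0.274) = +0.022 V.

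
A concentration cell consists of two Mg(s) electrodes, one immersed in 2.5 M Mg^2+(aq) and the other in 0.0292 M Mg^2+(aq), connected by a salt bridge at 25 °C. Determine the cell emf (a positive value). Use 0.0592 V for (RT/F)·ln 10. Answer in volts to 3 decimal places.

For a concentration cell E°cell = 0, since both electrodes use the same couple.
The compartment with the higher Mg^2+(aq) concentration (2.5 M) acts as the cathode; ions are reduced there and produced at the dilute (0.0292 M) anode.
With n = 2, Ecell = −(0.0592/2)·log([dilute]/[conc]) = −(0.0592/2)·log(0.0292/2.5) = +0.057 V.

0.057 V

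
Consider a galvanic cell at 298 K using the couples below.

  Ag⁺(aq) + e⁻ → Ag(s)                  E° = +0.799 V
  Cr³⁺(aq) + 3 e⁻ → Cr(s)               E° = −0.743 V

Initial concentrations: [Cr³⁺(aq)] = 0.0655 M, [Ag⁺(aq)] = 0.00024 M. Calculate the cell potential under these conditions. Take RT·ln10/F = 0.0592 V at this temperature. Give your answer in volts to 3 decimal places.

+1.351 V

The Ag⁺/Ag couple has the more positive E°, so it is the cathode; Cr³⁺/Cr is the anode.
E°cell = E°cat − E°an = +0.799 − (−0.743) = +1.542 V; n = 3.
For the overall reaction 3 Ag⁺(aq) + Cr(s) → 3 Ag(s) + Cr³⁺(aq), Q = [Cr³⁺(aq)] / [Ag⁺(aq)]^3 = 4.74×10^9, giving log Q = 9.676.
By the Nernst equation, E = +1.542 − (0.0592/3)·(9.676) = +1.351 V.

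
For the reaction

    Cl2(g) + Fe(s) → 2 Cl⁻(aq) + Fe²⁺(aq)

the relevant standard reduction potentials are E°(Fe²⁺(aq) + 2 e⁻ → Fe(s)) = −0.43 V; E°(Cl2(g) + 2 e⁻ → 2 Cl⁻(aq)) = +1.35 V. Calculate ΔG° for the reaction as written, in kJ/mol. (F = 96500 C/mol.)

−344 kJ/mol

In the reaction as written Cl2(g) is reduced, so the Cl₂/Cl⁻ couple is the cathode and Fe²⁺/Fe is the anode.
E°cell = +1.35 − (−0.43) = +1.78 V; balancing electrons gives n = 2.
ΔG° = −nFE°cell = −(2)(96500)(+1.78) J/mol = −344 kJ/mol.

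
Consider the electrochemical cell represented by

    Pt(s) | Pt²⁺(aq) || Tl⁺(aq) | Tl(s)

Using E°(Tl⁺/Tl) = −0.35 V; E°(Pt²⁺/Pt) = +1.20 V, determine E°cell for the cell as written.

By convention the left-hand electrode in cell notation is the anode (oxidation) and the right-hand electrode is the cathode (reduction).
E°cell = E°(right) − E°(left) = −0.35 − (+1.20) = −1.55 V.
The negative sign shows that, as written, the cell would require an external voltage to drive the reaction.

−1.55 V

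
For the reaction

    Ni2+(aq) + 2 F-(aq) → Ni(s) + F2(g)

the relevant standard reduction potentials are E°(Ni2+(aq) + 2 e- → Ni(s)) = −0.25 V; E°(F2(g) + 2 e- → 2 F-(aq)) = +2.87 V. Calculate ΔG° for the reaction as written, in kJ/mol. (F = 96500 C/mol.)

In the reaction as written Ni2+(aq) is reduced, so the Ni²⁺/Ni couple is the cathode and F₂/F⁻ is the anode.
E°cell = −0.25 − (+2.87) = −3.12 V; balancing electrons gives n = 2.
ΔG° = −nFE°cell = −(2)(96500)(−3.12) J/mol = +602 kJ/mol.

+602 kJ/mol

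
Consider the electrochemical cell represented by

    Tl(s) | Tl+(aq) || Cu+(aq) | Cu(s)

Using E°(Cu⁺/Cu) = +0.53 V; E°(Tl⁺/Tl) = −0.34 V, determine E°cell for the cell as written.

+0.87 V

By convention the left-hand electrode in cell notation is the anode (oxidation) and the right-hand electrode is the cathode (reduction).
E°cell = E°(right) − E°(left) = +0.53 − (−0.34) = +0.87 V.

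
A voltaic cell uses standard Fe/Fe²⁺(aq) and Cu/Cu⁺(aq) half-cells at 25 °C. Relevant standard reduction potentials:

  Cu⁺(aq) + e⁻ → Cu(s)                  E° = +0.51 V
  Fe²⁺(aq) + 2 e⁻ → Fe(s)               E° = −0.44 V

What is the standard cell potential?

+0.95 V

Of the two couples in this cell, the one with the more positive reduction potential is reduced at the cathode: here that is Cu⁺/Cu (+0.51 V); Fe²⁺/Fe (−0.44 V) is the anode.
E°cell = E°(cathode) − E°(anode) = +0.51 − (−0.44) = +0.95 V.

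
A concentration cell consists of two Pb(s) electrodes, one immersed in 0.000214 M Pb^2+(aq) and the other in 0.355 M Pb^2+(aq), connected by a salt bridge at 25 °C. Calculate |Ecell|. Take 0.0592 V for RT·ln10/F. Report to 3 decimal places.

For a concentration cell E°cell = 0, since both electrodes use the same couple.
The compartment with the higher Pb^2+(aq) concentration (0.355 M) acts as the cathode; ions are reduced there and produced at the dilute (0.000214 M) anode.
With n = 2, Ecell = −(0.0592/2)·log([dilute]/[conc]) = −(0.0592/2)·log(0.000214/0.355) = +0.095 V.

0.095 V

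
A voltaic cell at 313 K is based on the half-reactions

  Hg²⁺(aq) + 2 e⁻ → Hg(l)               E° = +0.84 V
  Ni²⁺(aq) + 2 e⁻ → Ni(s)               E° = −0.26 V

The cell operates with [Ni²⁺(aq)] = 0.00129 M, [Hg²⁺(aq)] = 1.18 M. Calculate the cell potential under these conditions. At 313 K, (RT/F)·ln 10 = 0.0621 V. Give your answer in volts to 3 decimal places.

+1.192 V

The Hg²⁺/Hg couple has the more positive E°, so it is the cathode; Ni²⁺/Ni is the anode.
The standard potential is +0.84 − (−0.26) = +1.10 V and the balanced reaction transfers n = 2 electrons.
The balanced reaction is Hg²⁺(aq) + Ni(s) → Hg(l) + Ni²⁺(aq), so Q = [Ni²⁺(aq)] / [Hg²⁺(aq)] = 0.00109 and log Q = −2.961.
Applying E = E° − (RT ln10/nF)·log Q gives +1.10 − (0.0621/2)(−2.961) = +1.192 V.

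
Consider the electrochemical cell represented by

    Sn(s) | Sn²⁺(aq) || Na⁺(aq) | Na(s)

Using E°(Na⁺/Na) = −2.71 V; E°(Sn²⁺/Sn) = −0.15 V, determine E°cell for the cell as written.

−2.56 V

By convention the left-hand electrode in cell notation is the anode (oxidation) and the right-hand electrode is the cathode (reduction).
E°cell = E°(right) − E°(left) = −2.71 − (−0.15) = −2.56 V.
The negative sign shows that, as written, the cell would require an external voltage to drive the reaction.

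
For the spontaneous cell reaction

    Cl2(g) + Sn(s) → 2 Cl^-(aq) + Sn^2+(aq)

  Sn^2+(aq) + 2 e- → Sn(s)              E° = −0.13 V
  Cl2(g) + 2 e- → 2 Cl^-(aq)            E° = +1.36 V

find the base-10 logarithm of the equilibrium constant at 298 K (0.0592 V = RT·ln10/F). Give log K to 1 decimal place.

The Cl₂/Cl⁻ couple is reduced (cathode); E°cell = +1.36 − (−0.13) = +1.49 V with n = 2.
At equilibrium E = 0, so log K = nE°cell / 0.0592 = (2)(+1.49) / 0.0592 = 50.3.

log K = 50.3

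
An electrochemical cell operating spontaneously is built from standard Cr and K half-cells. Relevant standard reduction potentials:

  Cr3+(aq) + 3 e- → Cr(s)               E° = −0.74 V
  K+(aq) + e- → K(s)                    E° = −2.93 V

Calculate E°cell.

Of the two couples in this cell, the one with the more positive reduction potential is reduced at the cathode: here that is Cr³⁺/Cr (−0.74 V); K⁺/K (−2.93 V) is the anode.
E°cell = E°(cathode) − E°(anode) = −0.74 − (−2.93) = +2.19 V.

+2.19 V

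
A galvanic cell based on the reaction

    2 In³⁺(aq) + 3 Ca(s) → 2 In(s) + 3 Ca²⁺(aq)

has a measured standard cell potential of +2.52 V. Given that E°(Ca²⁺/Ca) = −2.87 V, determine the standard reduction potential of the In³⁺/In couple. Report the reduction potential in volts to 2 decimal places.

In the reaction as written the In³⁺/In couple is reduced (cathode) and Ca²⁺/Ca is oxidized (anode), so E°cell = E°(In³⁺/In) − E°(Ca²⁺/Ca).
E°(In³⁺/In) = E°cell + E°(anode) = +2.52 + (−2.87) = −0.35 V.

−0.35 V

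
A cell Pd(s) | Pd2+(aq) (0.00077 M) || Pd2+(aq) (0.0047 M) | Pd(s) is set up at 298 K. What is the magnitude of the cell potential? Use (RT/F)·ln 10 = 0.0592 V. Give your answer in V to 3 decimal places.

0.023 V

For a concentration cell E°cell = 0, since both electrodes use the same couple.
The compartment with the higher Pd2+(aq) concentration (0.0047 M) acts as the cathode; ions are reduced there and produced at the dilute (0.00077 M) anode.
With n = 2, Ecell = −(0.0592/2)·log([dilute]/[conc]) = −(0.0592/2)·log(0.00077/0.0047) = +0.023 V.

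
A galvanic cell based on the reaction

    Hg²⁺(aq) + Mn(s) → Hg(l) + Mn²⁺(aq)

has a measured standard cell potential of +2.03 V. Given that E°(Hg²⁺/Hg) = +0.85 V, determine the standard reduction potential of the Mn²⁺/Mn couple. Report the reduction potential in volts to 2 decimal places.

In the reaction as written the Hg²⁺/Hg couple is reduced (cathode) and Mn²⁺/Mn is oxidized (anode), so E°cell = E°(Hg²⁺/Hg) − E°(Mn²⁺/Mn).
E°(Mn²⁺/Mn) = E°(cathode) − E°cell = +0.85 − (+2.03) = −1.18 V.

−1.18 V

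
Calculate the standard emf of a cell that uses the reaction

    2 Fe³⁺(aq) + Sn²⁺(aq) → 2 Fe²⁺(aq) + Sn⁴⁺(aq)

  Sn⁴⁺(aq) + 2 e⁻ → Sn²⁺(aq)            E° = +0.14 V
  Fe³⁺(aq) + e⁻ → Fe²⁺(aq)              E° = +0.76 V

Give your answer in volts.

+0.62 V

Fe³⁺(aq) gains electrons, so the Fe³⁺/Fe²⁺ couple is the cathode; the Sn⁴⁺/Sn²⁺ couple is the anode.
E°cell = E°(cathode) − E°(anode) = +0.76 − (+0.14) = +0.62 V.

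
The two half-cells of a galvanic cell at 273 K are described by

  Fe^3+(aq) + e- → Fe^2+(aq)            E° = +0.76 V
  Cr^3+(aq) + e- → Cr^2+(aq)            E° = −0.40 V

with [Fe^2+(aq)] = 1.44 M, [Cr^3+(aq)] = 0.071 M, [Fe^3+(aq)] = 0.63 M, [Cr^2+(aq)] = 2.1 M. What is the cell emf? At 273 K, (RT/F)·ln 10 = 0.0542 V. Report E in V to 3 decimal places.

+1.220 V

Since E°(Fe³⁺/Fe²⁺) > E°(Cr³⁺/Cr²⁺), Fe³⁺/Fe²⁺ serves as the cathode.
The standard potential is +0.76 − (−0.40) = +1.16 V and the balanced reaction transfers n = 1 electron.
The balanced reaction is Fe^3+(aq) + Cr^2+(aq) → Fe^2+(aq) + Cr^3+(aq), so Q = ([Fe^2+(aq)]·[Cr^3+(aq)]) / ([Fe^3+(aq)]·[Cr^2+(aq)]) = 0.0773 and log Q = −1.112.
Applying E = E° − (RT ln10/nF)·log Q gives +1.16 − (0.0542/1)(−1.112) = +1.220 V.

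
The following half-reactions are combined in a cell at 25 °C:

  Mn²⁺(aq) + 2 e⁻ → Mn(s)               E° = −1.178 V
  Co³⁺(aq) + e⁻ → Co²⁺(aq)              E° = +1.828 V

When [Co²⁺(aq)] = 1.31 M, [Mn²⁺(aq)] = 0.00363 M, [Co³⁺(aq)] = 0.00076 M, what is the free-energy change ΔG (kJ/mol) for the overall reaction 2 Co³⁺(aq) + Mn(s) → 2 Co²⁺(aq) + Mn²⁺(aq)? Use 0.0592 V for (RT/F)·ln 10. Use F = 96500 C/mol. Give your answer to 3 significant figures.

E°cell = +1.828 − (−1.178) = +3.006 V; the balanced reaction transfers n = 2 electrons.
The reaction quotient is ([Co²⁺(aq)]^2·[Mn²⁺(aq)]) / [Co³⁺(aq)]^2 = 1.08×10^4; by Nernst, E = +3.006 − (0.0592/2)(4.033) = +2.8866 V.
Then ΔG = −nFE = −2 × 96500 × +2.8866 J/mol = −557 kJ/mol.

−557 kJ/mol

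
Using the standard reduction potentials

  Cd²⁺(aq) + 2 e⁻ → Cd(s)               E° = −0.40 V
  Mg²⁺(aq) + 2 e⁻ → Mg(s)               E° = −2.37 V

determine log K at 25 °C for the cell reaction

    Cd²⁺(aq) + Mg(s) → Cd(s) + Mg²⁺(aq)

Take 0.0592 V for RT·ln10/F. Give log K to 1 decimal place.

The Cd²⁺/Cd couple is reduced (cathode); E°cell = −0.40 − (−2.37) = +1.97 V with n = 2.
At equilibrium E = 0, so log K = nE°cell / 0.0592 = (2)(+1.97) / 0.0592 = 66.6.

log K = 66.6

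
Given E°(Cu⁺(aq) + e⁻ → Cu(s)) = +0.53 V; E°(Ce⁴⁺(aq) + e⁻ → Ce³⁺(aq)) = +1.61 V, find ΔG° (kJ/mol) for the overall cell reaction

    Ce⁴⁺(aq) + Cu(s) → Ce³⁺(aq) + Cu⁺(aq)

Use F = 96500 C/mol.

−104 kJ/mol

In the reaction as written Ce⁴⁺(aq) is reduced, so the Ce⁴⁺/Ce³⁺ couple is the cathode and Cu⁺/Cu is the anode.
E°cell = +1.61 − (+0.53) = +1.08 V; balancing electrons gives n = 1.
ΔG° = −nFE°cell = −(1)(96500)(+1.08) J/mol = −104 kJ/mol.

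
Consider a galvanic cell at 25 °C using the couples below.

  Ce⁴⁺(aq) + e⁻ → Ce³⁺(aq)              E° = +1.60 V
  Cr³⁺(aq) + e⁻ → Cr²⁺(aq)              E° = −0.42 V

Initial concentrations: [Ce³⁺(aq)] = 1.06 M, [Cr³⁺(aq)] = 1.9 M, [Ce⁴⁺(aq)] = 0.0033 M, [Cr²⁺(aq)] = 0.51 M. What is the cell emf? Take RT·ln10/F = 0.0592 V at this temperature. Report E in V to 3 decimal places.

Since E°(Ce⁴⁺/Ce³⁺) > E°(Cr³⁺/Cr²⁺), Ce⁴⁺/Ce³⁺ serves as the cathode.
E°cell = E°cat − E°an = +1.60 − (−0.42) = +2.02 V; n = 1.
The balanced reaction is Ce⁴⁺(aq) + Cr²⁺(aq) → Ce³⁺(aq) + Cr³⁺(aq), so Q = ([Ce³⁺(aq)]·[Cr³⁺(aq)]) / ([Ce⁴⁺(aq)]·[Cr²⁺(aq)]) = 1.2×10^3 and log Q = 3.078.
Applying E = E° − (RT ln10/nF)·log Q gives +2.02 − (0.0592/1)(3.078) = +1.838 V.

+1.838 V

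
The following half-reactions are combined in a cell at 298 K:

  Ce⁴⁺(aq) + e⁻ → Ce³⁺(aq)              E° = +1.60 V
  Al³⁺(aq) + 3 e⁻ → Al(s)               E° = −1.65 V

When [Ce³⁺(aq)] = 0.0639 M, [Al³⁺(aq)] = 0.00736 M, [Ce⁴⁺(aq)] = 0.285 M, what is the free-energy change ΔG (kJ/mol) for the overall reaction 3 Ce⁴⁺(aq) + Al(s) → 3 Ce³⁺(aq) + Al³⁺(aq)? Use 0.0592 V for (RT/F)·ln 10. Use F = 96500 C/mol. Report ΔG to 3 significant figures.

−964 kJ/mol

E°cell = +1.60 − (−1.65) = +3.25 V; the balanced reaction transfers n = 3 electrons.
Here Q = ([Ce³⁺(aq)]^3·[Al³⁺(aq)]) / [Ce⁴⁺(aq)]^3 = 8.3×10^−5 (log Q = −4.081), giving E = +3.25 − (0.0592/3)·(−4.081) = +3.3305 V.
ΔG = −nFE = −(3)(96500)(+3.3305) J/mol = −964 kJ/mol.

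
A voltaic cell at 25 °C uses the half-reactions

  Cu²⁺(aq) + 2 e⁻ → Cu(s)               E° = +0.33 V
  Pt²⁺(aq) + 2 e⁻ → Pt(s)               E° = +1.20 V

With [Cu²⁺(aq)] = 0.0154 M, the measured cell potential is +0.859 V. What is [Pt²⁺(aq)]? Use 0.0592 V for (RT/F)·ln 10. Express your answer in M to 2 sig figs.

Pt²⁺/Pt is the cathode (higher E°); E°cell = +1.20 − (+0.33) = +0.87 V with n = 2.
Rearranging E = E° − (0.0592/n)·log Q gives log Q = 2(+0.87 − (+0.859))/0.0592 = 0.372.
The balanced reaction is Pt²⁺(aq) + Cu(s) → Pt(s) + Cu²⁺(aq), so Q = [Cu²⁺(aq)] / [Pt²⁺(aq)].
Isolating [Pt²⁺(aq)] in Q = 10^{0.372} yields log [Pt²⁺(aq)] = −2.184, i.e. 0.0065 M.

0.0065 M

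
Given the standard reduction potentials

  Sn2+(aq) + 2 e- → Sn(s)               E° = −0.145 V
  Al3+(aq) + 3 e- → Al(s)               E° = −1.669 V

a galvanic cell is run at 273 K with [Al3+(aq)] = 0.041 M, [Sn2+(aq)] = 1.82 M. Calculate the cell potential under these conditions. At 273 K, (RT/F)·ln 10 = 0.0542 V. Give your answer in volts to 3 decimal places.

+1.556 V

The Sn²⁺/Sn couple has the more positive E°, so it is the cathode; Al³⁺/Al is the anode.
E°cell = −0.145 − (−1.669) = +1.524 V, with n = 6 electrons transferred.
Balancing gives 3 Sn2+(aq) + 2 Al(s) → 3 Sn(s) + 2 Al3+(aq); hence Q = [Al3+(aq)]^2 / [Sn2+(aq)]^3 = 0.000279 (log Q = −3.555).
E = E° − (0.0542/n)·log Q = +1.524 − (0.0542/6)(−3.555) = +1.556 V.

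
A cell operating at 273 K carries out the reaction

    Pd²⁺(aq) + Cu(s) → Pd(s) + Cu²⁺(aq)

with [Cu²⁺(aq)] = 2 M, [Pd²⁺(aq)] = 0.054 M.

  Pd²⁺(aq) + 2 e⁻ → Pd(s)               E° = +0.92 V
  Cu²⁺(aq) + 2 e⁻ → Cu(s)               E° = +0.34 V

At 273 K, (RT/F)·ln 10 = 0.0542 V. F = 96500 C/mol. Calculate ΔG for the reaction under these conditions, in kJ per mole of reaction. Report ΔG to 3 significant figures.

E°cell = +0.92 − (+0.34) = +0.58 V; the balanced reaction transfers n = 2 electrons.
Q = [Cu²⁺(aq)] / [Pd²⁺(aq)] = 37, so log Q = 1.569 and E = +0.58 − (0.0542/2)(1.569) = +0.5375 V.
Finally ΔG = −nFE = −(2)(96500 C/mol)(+0.5375 V) = −104 kJ/mol.

−104 kJ/mol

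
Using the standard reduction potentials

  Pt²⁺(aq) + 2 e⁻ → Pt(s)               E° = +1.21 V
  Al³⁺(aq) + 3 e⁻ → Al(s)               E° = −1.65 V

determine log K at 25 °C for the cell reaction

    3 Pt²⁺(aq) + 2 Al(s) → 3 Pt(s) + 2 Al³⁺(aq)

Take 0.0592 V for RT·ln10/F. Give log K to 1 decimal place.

The Pt²⁺/Pt couple is reduced (cathode); E°cell = +1.21 − (−1.65) = +2.86 V with n = 6.
At equilibrium E = 0, so log K = nE°cell / 0.0592 = (6)(+2.86) / 0.0592 = 289.9.

log K = 289.9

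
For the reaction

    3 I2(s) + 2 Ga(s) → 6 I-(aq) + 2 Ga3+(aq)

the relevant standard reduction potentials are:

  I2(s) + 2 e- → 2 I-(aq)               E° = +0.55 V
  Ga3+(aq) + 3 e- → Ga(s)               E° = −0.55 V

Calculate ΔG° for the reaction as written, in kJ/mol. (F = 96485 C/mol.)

−637 kJ/mol

In the reaction as written I2(s) is reduced, so the I₂/I⁻ couple is the cathode and Ga³⁺/Ga is the anode.
E°cell = +0.55 − (−0.55) = +1.10 V; balancing electrons gives n = 6.
ΔG° = −nFE°cell = −(6)(96485)(+1.10) J/mol = −637 kJ/mol.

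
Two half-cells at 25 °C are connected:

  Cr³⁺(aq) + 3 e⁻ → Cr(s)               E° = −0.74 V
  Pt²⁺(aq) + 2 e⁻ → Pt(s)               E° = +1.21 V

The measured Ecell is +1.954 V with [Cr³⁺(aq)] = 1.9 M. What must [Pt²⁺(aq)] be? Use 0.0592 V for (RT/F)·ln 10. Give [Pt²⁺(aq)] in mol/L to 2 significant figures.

The Pt²⁺/Pt couple has the larger reduction potential, so it is the cathode: E°cell = +1.21 − (−0.74) = +1.95 V and n = 6.
Rearranging E = E° − (0.0592/n)·log Q gives log Q = 6(+1.95 − (+1.954))/0.0592 = −0.405.
Balancing electrons gives 3 Pt²⁺(aq) + 2 Cr(s) → 3 Pt(s) + 2 Cr³⁺(aq); thus Q = [Cr³⁺(aq)]^2 / [Pt²⁺(aq)]^3.
Solving for the unknown gives log [Pt²⁺(aq)] = 0.321, so [Pt²⁺(aq)] ≈ 2.1 M.

2.1 M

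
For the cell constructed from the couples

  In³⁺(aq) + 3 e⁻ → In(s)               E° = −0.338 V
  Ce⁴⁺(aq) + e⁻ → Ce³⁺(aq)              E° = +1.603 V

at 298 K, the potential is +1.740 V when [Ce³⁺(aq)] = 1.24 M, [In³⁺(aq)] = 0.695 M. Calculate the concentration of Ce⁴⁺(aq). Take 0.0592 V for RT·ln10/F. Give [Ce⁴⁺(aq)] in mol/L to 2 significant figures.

0.00044 M

The Ce⁴⁺/Ce³⁺ couple has the larger reduction potential, so it is the cathode: E°cell = +1.603 − (−0.338) = +1.941 V and n = 3.
Since E = E° − (0.0592/n)·log Q, log Q = n(E° − E)/0.0592 = 10.186.
For 3 Ce⁴⁺(aq) + In(s) → 3 Ce³⁺(aq) + In³⁺(aq), the reaction quotient is Q = ([Ce³⁺(aq)]^3·[In³⁺(aq)]) / [Ce⁴⁺(aq)]^3.
Isolating [Ce⁴⁺(aq)] in Q = 10^{10.186} yields log [Ce⁴⁺(aq)] = −3.355, i.e. 0.00044 M.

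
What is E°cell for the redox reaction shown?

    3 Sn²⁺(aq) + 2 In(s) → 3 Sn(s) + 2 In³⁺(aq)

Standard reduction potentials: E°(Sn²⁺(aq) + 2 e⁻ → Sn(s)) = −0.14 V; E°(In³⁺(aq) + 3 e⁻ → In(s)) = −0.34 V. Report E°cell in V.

+0.20 V

Sn²⁺(aq) gains electrons, so the Sn²⁺/Sn couple is the cathode; the In³⁺/In couple is the anode.
E°cell = E°(cathode) − E°(anode) = −0.14 − (−0.34) = +0.20 V.
The positive value indicates the reaction is spontaneous as written.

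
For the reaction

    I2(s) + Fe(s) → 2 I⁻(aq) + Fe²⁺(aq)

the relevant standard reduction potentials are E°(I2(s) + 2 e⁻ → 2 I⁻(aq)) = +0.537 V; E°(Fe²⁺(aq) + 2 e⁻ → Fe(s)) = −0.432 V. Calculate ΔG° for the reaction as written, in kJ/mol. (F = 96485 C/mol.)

In the reaction as written I2(s) is reduced, so the I₂/I⁻ couple is the cathode and Fe²⁺/Fe is the anode.
E°cell = +0.537 − (−0.432) = +0.969 V; balancing electrons gives n = 2.
ΔG° = −nFE°cell = −(2)(96485)(+0.969) J/mol = −187 kJ/mol.

−187 kJ/mol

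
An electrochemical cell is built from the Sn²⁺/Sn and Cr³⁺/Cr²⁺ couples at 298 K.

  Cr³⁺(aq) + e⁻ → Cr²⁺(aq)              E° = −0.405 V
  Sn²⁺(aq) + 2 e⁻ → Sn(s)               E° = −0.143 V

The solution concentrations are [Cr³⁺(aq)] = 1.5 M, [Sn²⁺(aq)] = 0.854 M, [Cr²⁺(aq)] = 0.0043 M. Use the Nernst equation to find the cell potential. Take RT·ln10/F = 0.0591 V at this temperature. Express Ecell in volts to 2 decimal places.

Sn²⁺/Sn is reduced (cathode, E° = −0.143 V) and Cr³⁺/Cr²⁺ is oxidized (anode).
The standard potential is −0.143 − (−0.405) = +0.262 V and the balanced reaction transfers n = 2 electrons.
Balancing gives Sn²⁺(aq) + 2 Cr²⁺(aq) → Sn(s) + 2 Cr³⁺(aq); hence Q = [Cr³⁺(aq)]^2 / ([Sn²⁺(aq)]·[Cr²⁺(aq)]^2) = 1.42×10^5 (log Q = 5.154).
E = E° − (0.0591/n)·log Q = +0.262 − (0.0591/2)(5.154) = +0.11 V.

+0.11 V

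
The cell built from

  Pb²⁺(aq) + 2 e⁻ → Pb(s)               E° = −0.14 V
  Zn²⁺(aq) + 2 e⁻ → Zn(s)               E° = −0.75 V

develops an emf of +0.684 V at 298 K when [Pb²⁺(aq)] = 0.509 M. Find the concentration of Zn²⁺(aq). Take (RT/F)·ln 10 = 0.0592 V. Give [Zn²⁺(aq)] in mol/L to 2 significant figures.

0.0016 M

Pb²⁺/Pb is the cathode (higher E°); E°cell = −0.14 − (−0.75) = +0.61 V with n = 2.
Rearranging E = E° − (0.0592/n)·log Q gives log Q = 2(+0.61 − (+0.684))/0.0592 = −2.500.
The balanced reaction is Pb²⁺(aq) + Zn(s) → Pb(s) + Zn²⁺(aq), so Q = [Zn²⁺(aq)] / [Pb²⁺(aq)].
Isolating [Zn²⁺(aq)] in Q = 10^{−2.500} yields log [Zn²⁺(aq)] = −2.793, i.e. 0.0016 M.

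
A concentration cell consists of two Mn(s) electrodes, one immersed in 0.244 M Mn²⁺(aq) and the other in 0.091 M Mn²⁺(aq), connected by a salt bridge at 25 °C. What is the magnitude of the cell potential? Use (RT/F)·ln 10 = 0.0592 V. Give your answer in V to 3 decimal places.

0.013 V

For a concentration cell E°cell = 0, since both electrodes use the same couple.
The compartment with the higher Mn²⁺(aq) concentration (0.244 M) acts as the cathode; ions are reduced there and produced at the dilute (0.091 M) anode.
With n = 2, Ecell = −(0.0592/2)·log([dilute]/[conc]) = −(0.0592/2)·log(0.091/0.244) = +0.013 V.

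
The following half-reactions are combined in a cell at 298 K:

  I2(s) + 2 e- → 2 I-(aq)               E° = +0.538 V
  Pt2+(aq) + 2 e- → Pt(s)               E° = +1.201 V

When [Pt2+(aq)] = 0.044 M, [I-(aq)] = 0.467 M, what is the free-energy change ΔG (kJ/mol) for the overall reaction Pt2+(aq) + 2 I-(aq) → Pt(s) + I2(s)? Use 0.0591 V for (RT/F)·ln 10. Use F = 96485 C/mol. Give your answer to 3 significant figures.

−116 kJ/mol

With Pt²⁺/Pt reduced at the cathode, E°cell = +1.201 − (+0.538) = +0.663 V and n = 2.
Here Q = 1 / ([Pt2+(aq)]·[I-(aq)]^2) = 104 (log Q = 2.018), giving E = +0.663 − (0.0591/2)·(2.018) = +0.6034 V.
ΔG = −nFE = −(2)(96485)(+0.6034) J/mol = −116 kJ/mol.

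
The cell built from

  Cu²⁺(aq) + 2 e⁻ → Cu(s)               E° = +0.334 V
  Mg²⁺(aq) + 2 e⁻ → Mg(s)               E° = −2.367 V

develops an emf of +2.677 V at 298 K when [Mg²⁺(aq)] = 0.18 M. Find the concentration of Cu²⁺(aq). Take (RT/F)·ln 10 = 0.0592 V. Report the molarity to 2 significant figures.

Cu²⁺/Cu is the cathode (higher E°); E°cell = +0.334 − (−2.367) = +2.701 V with n = 2.
Rearranging E = E° − (0.0592/n)·log Q gives log Q = 2(+2.701 − (+2.677))/0.0592 = 0.811.
Balancing electrons gives Cu²⁺(aq) + Mg(s) → Cu(s) + Mg²⁺(aq); thus Q = [Mg²⁺(aq)] / [Cu²⁺(aq)].
Isolating [Cu²⁺(aq)] in Q = 10^{0.811} yields log [Cu²⁺(aq)] = −1.556, i.e. 0.028 M.

0.028 M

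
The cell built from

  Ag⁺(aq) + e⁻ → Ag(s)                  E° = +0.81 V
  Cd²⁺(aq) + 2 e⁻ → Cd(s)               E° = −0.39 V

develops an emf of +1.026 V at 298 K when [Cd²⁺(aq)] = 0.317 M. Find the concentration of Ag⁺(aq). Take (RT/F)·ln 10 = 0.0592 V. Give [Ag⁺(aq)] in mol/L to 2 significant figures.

With Ag⁺/Ag at the cathode and Cd²⁺/Cd at the anode, E°cell = +0.81 − (−0.39) = +1.20 V (n = 2).
Rearranging E = E° − (0.0592/n)·log Q gives log Q = 2(+1.20 − (+1.026))/0.0592 = 5.878.
The balanced reaction is 2 Ag⁺(aq) + Cd(s) → 2 Ag(s) + Cd²⁺(aq), so Q = [Cd²⁺(aq)] / [Ag⁺(aq)]^2.
Isolating [Ag⁺(aq)] in Q = 10^{5.878} yields log [Ag⁺(aq)] = −3.188, i.e. 0.00065 M.

0.00065 M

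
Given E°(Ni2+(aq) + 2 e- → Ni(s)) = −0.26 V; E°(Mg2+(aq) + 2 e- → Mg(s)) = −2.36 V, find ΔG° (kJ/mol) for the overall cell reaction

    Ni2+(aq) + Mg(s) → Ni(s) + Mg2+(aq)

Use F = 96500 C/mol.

−405 kJ/mol

In the reaction as written Ni2+(aq) is reduced, so the Ni²⁺/Ni couple is the cathode and Mg²⁺/Mg is the anode.
E°cell = −0.26 − (−2.36) = +2.10 V; balancing electrons gives n = 2.
ΔG° = −nFE°cell = −(2)(96500)(+2.10) J/mol = −405 kJ/mol.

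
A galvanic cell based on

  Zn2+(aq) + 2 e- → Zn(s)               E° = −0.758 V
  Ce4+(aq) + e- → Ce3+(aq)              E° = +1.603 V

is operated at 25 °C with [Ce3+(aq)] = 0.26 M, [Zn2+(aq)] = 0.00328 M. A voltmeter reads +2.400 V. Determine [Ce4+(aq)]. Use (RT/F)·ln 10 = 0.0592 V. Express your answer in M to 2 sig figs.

0.068 M

The Ce⁴⁺/Ce³⁺ couple has the larger reduction potential, so it is the cathode: E°cell = +1.603 − (−0.758) = +2.361 V and n = 2.
Rearranging E = E° − (0.0592/n)·log Q gives log Q = 2(+2.361 − (+2.400))/0.0592 = −1.318.
The balanced reaction is 2 Ce4+(aq) + Zn(s) → 2 Ce3+(aq) + Zn2+(aq), so Q = ([Ce3+(aq)]^2·[Zn2+(aq)]) / [Ce4+(aq)]^2.
Isolating [Ce4+(aq)] in Q = 10^{−1.318} yields log [Ce4+(aq)] = −1.168, i.e. 0.068 M.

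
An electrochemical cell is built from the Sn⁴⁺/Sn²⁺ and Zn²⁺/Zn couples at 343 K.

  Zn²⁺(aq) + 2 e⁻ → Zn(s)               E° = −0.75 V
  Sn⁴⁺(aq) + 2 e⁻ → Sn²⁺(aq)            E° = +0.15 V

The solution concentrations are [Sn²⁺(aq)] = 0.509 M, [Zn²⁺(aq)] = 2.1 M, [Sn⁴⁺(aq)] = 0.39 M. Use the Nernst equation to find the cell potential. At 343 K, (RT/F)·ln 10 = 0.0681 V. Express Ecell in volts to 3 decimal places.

Since E°(Sn⁴⁺/Sn²⁺) > E°(Zn²⁺/Zn), Sn⁴⁺/Sn²⁺ serves as the cathode.
E°cell = E°cat − E°an = +0.15 − (−0.75) = +0.90 V; n = 2.
For the overall reaction Sn⁴⁺(aq) + Zn(s) → Sn²⁺(aq) + Zn²⁺(aq), Q = ([Sn²⁺(aq)]·[Zn²⁺(aq)]) / [Sn⁴⁺(aq)] = 2.74, giving log Q = 0.438.
By the Nernst equation, E = +0.90 − (0.0681/2)·(0.438) = +0.885 V.

+0.885 V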